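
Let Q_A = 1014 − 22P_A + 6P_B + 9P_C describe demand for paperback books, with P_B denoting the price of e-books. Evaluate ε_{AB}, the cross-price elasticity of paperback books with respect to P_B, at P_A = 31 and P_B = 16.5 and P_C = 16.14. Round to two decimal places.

At P_A = 31 and P_B = 16.5 and P_C = 16.14: Q_A = 576.26.
∂Q_A/∂P_B = 6.
ε = (∂Q_A/∂P_B)(P_B/Q_A) = 6 × (16.5/576.26) ≈ 0.17.
Since ε > 0, paperback books and e-books are substitutes.

0.17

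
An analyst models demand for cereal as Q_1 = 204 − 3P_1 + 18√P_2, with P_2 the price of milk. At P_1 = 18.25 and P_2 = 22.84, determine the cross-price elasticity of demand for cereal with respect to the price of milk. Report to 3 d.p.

At P_1 = 18.25 and P_2 = 22.84: Q_1 = 235.274.
∂Q_1/∂P_2 = 18/(2√P_2) = 18/(2√22.84) = 1.8832.
ε = (∂Q_1/∂P_2)(P_2/Q_1) = 1.8832 × (22.84/235.274) ≈ 0.183.
ε > 0: substitutes.

0.183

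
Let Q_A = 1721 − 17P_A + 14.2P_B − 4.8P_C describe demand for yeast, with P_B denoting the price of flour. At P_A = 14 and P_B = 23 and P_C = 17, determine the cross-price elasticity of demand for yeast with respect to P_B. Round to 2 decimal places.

At P_A = 14 and P_B = 23 and P_C = 17: Q_A = 1728.
∂Q_A/∂P_B = 14.2.
ε = (∂Q_A/∂P_B)(P_B/Q_A) = 14.2 × (23/1728) ≈ 0.19.

0.19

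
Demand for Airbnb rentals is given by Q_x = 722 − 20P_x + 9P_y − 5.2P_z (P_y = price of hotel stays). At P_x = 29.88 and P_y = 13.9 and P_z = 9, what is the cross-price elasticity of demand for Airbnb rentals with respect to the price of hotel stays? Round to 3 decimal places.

0.617

At P_x = 29.88 and P_y = 13.9 and P_z = 9: Q_x = 202.7.
∂Q_x/∂P_y = 9.
ε = (∂Q_x/∂P_y)(P_y/Q_x) = 9 × (13.9/202.7) ≈ 0.617.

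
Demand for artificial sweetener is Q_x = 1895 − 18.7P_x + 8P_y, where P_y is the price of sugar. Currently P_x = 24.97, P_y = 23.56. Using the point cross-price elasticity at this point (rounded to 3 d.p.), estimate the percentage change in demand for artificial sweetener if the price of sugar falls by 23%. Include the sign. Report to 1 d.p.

At P_x = 24.97, P_y = 23.56: Q_x = 1616.541.
∂Q_x/∂P_y = 8.
ε = (∂Q_x/∂P_y)(P_y/Q_x) = 8.0000 × 23.56/1616.541 ≈ 0.117.
%ΔQ_x ≈ ε × %ΔP_y = 0.117 × (-23%) = -2.7%.

-2.7%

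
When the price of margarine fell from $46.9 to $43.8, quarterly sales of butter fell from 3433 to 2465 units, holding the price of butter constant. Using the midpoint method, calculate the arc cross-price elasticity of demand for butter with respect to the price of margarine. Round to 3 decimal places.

ΔQ_A = 2465 − 3433 = -968; ΔP_B = 43.8 − 46.9 = -3.1.
Midpoints: Q̄_A = 2949.0, P̄_B = 45.35.
ε = (ΔQ_A/Q̄_A)/(ΔP_B/P̄_B) = (-968/2949.0)/(-3.1/45.35) ≈ 4.802.
ε > 0: butter and margarine are substitutes.

4.802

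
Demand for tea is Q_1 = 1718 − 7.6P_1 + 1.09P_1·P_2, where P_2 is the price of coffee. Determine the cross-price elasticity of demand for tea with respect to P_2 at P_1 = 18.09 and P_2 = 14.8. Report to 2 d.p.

At P_1 = 18.09 and P_2 = 14.8: Q_1 = 1872.344.
∂Q_1/∂P_2 = 1.09P_1 = 1.09(18.09) = 19.7181.
ε = (∂Q_1/∂P_2)(P_2/Q_1) = 19.7181 × (14.8/1872.344) ≈ 0.16.
ε > 0: substitutes.

0.16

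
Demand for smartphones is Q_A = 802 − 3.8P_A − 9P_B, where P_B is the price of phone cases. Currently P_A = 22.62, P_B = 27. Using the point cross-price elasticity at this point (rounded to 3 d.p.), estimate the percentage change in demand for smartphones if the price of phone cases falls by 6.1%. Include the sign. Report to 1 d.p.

At P_A = 22.62, P_B = 27: Q_A = 473.044.
∂Q_A/∂P_B = -9.
ε = (∂Q_A/∂P_B)(P_B/Q_A) = -9.0000 × 27/473.044 ≈ -0.514.
%ΔQ_A ≈ ε × %ΔP_B = -0.514 × (-6.1%) = 3.1%.

3.1%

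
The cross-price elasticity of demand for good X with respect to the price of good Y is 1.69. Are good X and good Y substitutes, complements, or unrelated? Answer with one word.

ε = 1.69 > 0, so a higher price of good Y raises demand for good X: substitutes.

substitutes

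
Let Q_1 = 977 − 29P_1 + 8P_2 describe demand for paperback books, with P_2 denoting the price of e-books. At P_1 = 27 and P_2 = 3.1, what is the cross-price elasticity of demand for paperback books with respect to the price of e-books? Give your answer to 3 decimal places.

0.113

At P_1 = 27 and P_2 = 3.1: Q_1 = 218.8.
∂Q_1/∂P_2 = 8.
ε = (∂Q_1/∂P_2)(P_2/Q_1) = 8 × (3.1/218.8) ≈ 0.113.
Since ε > 0, paperback books and e-books are substitutes.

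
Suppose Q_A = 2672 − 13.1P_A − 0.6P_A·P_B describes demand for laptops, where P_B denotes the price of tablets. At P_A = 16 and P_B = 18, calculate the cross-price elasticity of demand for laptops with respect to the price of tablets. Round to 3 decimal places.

-0.075

At P_A = 16 and P_B = 18: Q_A = 2289.6.
∂Q_A/∂P_B = -0.6P_A = -0.6(16) = -9.6000.
ε = (∂Q_A/∂P_B)(P_B/Q_A) = -9.6000 × (18/2289.6) ≈ -0.075.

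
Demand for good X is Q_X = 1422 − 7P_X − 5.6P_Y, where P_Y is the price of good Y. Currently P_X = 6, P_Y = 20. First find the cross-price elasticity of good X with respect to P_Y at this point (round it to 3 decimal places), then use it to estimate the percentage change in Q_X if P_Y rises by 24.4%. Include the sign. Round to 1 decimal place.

-2.1%

At P_X = 6, P_Y = 20: Q_X = 1268.
∂Q_X/∂P_Y = -5.6.
ε = (∂Q_X/∂P_Y)(P_Y/Q_X) = -5.6000 × 20/1268 ≈ -0.088.
%ΔQ_X ≈ ε × %ΔP_Y = -0.088 × (24.4%) = -2.1%.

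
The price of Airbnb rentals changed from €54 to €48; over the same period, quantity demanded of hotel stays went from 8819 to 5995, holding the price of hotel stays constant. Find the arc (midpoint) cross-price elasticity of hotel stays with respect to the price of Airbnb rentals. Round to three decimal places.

ΔQ_A = 5995 − 8819 = -2824; ΔP_B = 48 − 54 = -6.
Midpoints: Q̄_A = 7407.0, P̄_B = 51.00.
ε = (ΔQ_A/Q̄_A)/(ΔP_B/P̄_B) = (-2824/7407.0)/(-6/51.00) ≈ 3.241.
ε > 0: hotel stays and Airbnb rentals are substitutes.

3.241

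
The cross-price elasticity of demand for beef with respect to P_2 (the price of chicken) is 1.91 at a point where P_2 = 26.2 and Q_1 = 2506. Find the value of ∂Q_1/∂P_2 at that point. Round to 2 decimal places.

182.69

ε = (∂Q_1/∂P_2)·(P_2/Q_1) ⇒ ∂Q_1/∂P_2 = ε·Q_1/P_2 = 1.91 × 2506/26.2 ≈ 182.69.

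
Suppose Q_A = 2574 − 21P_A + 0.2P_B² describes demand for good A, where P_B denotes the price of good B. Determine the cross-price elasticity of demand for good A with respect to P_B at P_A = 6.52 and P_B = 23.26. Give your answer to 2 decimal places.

0.09

At P_A = 6.52 and P_B = 23.26: Q_A = 2545.286.
∂Q_A/∂P_B = 0.4P_B = 0.4(23.26) = 9.3040.
ε = (∂Q_A/∂P_B)(P_B/Q_A) = 9.3040 × (23.26/2545.286) ≈ 0.09.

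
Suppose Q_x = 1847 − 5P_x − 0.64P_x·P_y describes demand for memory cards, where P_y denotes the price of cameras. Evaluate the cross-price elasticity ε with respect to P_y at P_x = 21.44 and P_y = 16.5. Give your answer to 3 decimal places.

-0.150

At P_x = 21.44 and P_y = 16.5: Q_x = 1513.394.
∂Q_x/∂P_y = -0.64P_x = -0.64(21.44) = -13.7216.
ε = (∂Q_x/∂P_y)(P_y/Q_x) = -13.7216 × (16.5/1513.394) ≈ -0.150.
ε < 0: complements.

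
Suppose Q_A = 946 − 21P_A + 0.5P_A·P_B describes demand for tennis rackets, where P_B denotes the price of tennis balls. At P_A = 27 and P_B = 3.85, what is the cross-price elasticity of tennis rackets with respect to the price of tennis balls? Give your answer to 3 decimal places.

At P_A = 27 and P_B = 3.85: Q_A = 430.975.
∂Q_A/∂P_B = 0.5P_A = 0.5(27) = 13.5000.
ε = (∂Q_A/∂P_B)(P_B/Q_A) = 13.5000 × (3.85/430.975) ≈ 0.121.
ε > 0: substitutes.

0.121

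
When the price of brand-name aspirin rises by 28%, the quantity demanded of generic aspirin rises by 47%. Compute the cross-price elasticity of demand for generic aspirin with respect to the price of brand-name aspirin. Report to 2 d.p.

1.68

ε = (%ΔQ of generic aspirin) / (%ΔP of brand-name aspirin) = (47%) / (28%) ≈ 1.68.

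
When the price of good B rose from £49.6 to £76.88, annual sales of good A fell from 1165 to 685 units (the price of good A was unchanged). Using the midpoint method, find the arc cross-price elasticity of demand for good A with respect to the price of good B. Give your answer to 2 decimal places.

ΔQ_A = 685 − 1165 = -480; ΔP_B = 76.88 − 49.6 = 27.28.
Midpoints: Q̄_A = 925.0, P̄_B = 63.24.
ε = (ΔQ_A/Q̄_A)/(ΔP_B/P̄_B) = (-480/925.0)/(27.28/63.24) ≈ -1.20.

-1.20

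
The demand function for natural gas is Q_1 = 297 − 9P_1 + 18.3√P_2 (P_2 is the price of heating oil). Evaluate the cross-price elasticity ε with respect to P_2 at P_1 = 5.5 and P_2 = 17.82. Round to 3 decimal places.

At P_1 = 5.5 and P_2 = 17.82: Q_1 = 324.751.
∂Q_1/∂P_2 = 18.3/(2√P_2) = 18.3/(2√17.82) = 2.1675.
ε = (∂Q_1/∂P_2)(P_2/Q_1) = 2.1675 × (17.82/324.751) ≈ 0.119.
ε > 0: substitutes.

0.119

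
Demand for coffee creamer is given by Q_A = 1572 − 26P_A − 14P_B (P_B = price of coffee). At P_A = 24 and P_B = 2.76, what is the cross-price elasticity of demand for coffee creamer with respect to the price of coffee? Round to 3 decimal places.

At P_A = 24 and P_B = 2.76: Q_A = 909.36.
∂Q_A/∂P_B = -14.
ε = (∂Q_A/∂P_B)(P_B/Q_A) = -14 × (2.76/909.36) ≈ -0.042.
Since ε < 0, coffee creamer and coffee are complements.

-0.042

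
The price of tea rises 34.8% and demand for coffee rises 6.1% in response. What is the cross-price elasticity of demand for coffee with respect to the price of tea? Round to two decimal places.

0.18

ε = (%ΔQ of coffee) / (%ΔP of tea) = (6.1%) / (34.8%) ≈ 0.18.
Positive cross-price elasticity: substitutes.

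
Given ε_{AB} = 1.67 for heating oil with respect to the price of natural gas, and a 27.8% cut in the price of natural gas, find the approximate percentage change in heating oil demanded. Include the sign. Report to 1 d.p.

%ΔQ ≈ ε × %ΔP of natural gas = 1.67 × (-27.8%) = -46.4%.

-46.4%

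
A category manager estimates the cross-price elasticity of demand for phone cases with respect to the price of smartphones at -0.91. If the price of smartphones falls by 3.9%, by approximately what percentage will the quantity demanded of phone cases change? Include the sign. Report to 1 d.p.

3.5%

%ΔQ ≈ ε × %ΔP of smartphones = -0.91 × (-3.9%) = 3.5%.
Demand for phone cases rises by about 3.5%.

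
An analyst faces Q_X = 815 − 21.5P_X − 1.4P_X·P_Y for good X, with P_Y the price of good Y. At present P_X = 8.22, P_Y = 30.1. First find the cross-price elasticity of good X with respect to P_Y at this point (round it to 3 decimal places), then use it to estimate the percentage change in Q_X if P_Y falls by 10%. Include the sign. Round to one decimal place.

At P_X = 8.22, P_Y = 30.1: Q_X = 291.879.
∂Q_X/∂P_Y = -1.4P_X = -11.5080.
ε = (∂Q_X/∂P_Y)(P_Y/Q_X) = -11.5080 × 30.1/291.879 ≈ -1.187.
%ΔQ_X ≈ ε × %ΔP_Y = -1.187 × (-10%) = 11.9%.

11.9%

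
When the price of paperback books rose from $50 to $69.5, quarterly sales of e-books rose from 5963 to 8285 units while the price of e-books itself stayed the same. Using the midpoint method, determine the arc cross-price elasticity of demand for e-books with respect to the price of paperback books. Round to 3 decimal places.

0.999

ΔQ_A = 8285 − 5963 = 2322; ΔP_B = 69.5 − 50 = 19.5.
Midpoints: Q̄_A = 7124.0, P̄_B = 59.75.
ε = (ΔQ_A/Q̄_A)/(ΔP_B/P̄_B) = (2322/7124.0)/(19.5/59.75) ≈ 0.999.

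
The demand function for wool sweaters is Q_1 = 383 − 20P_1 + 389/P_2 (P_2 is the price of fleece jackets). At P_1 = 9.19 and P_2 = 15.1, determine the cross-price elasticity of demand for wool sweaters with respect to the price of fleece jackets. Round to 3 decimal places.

-0.115

At P_1 = 9.19 and P_2 = 15.1: Q_1 = 224.962.
∂Q_1/∂P_2 = −389/P_2² = -1.7061.
ε = (∂Q_1/∂P_2)(P_2/Q_1) = -1.7061 × (15.1/224.962) ≈ -0.115.
ε < 0: complements.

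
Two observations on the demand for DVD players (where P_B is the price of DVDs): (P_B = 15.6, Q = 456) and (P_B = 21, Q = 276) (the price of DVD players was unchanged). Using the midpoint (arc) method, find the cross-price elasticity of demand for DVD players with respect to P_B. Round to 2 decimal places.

-1.67

ΔQ_A = 276 − 456 = -180; ΔP_B = 21 − 15.6 = 5.4.
Midpoints: Q̄_A = 366.0, P̄_B = 18.30.
ε = (ΔQ_A/Q̄_A)/(ΔP_B/P̄_B) = (-180/366.0)/(5.4/18.30) ≈ -1.67.
ε < 0: DVD players and DVDs are complements.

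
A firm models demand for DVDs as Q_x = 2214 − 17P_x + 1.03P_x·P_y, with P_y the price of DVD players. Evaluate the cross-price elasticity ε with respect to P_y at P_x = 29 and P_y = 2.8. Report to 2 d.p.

0.05

At P_x = 29 and P_y = 2.8: Q_x = 1804.636.
∂Q_x/∂P_y = 1.03P_x = 1.03(29) = 29.8700.
ε = (∂Q_x/∂P_y)(P_y/Q_x) = 29.8700 × (2.8/1804.636) ≈ 0.05.
ε > 0: substitutes.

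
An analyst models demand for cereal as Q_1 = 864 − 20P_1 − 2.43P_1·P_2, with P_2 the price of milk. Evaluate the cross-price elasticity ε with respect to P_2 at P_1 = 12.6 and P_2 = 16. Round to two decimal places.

At P_1 = 12.6 and P_2 = 16: Q_1 = 122.112.
∂Q_1/∂P_2 = -2.43P_1 = -2.43(12.6) = -30.6180.
ε = (∂Q_1/∂P_2)(P_2/Q_1) = -30.6180 × (16/122.112) ≈ -4.01.

-4.01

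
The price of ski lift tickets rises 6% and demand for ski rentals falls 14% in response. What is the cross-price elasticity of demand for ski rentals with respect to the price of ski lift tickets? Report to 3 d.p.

-2.333

ε = (%ΔQ of ski rentals) / (%ΔP of ski lift tickets) = (-14%) / (6%) ≈ -2.333.
Negative cross-price elasticity: complements.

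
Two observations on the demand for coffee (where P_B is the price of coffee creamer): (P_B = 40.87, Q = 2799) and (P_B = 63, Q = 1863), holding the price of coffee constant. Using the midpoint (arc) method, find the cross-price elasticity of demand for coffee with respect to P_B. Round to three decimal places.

ΔQ_A = 1863 − 2799 = -936; ΔP_B = 63 − 40.87 = 22.13.
Midpoints: Q̄_A = 2331.0, P̄_B = 51.94.
ε = (ΔQ_A/Q̄_A)/(ΔP_B/P̄_B) = (-936/2331.0)/(22.13/51.94) ≈ -0.942.

-0.942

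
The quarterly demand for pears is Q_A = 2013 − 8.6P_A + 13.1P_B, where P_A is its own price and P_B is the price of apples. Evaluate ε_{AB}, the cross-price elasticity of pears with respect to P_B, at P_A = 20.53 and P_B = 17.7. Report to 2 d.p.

0.11

At P_A = 20.53 and P_B = 17.7: Q_A = 2068.312.
∂Q_A/∂P_B = 13.1.
ε = (∂Q_A/∂P_B)(P_B/Q_A) = 13.1 × (17.7/2068.312) ≈ 0.11.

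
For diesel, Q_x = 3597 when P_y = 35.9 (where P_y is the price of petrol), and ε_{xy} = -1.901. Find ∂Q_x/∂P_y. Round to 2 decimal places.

-190.47

ε = (∂Q_x/∂P_y)·(P_y/Q_x) ⇒ ∂Q_x/∂P_y = ε·Q_x/P_y = -1.901 × 3597/35.9 ≈ -190.47.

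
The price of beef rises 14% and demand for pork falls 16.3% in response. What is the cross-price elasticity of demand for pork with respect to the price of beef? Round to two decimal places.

ε = (%ΔQ of pork) / (%ΔP of beef) = (-16.3%) / (14%) ≈ -1.16.
Negative cross-price elasticity: complements.

-1.16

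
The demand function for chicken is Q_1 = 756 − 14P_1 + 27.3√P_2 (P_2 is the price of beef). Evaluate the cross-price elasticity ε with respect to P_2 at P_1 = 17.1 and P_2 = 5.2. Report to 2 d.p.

0.05

At P_1 = 17.1 and P_2 = 5.2: Q_1 = 578.854.
∂Q_1/∂P_2 = 27.3/(2√P_2) = 27.3/(2√5.2) = 5.9859.
ε = (∂Q_1/∂P_2)(P_2/Q_1) = 5.9859 × (5.2/578.854) ≈ 0.05.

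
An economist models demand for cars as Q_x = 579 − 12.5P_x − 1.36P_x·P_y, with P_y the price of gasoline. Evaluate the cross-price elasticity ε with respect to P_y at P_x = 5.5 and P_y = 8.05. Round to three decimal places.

-0.134

At P_x = 5.5 and P_y = 8.05: Q_x = 450.036.
∂Q_x/∂P_y = -1.36P_x = -1.36(5.5) = -7.4800.
ε = (∂Q_x/∂P_y)(P_y/Q_x) = -7.4800 × (8.05/450.036) ≈ -0.134.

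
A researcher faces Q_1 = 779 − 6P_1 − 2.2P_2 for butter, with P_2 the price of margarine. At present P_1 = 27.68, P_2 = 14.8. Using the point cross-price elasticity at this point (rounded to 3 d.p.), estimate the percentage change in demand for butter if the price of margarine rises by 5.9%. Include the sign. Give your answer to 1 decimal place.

At P_1 = 27.68, P_2 = 14.8: Q_1 = 580.36.
∂Q_1/∂P_2 = -2.2.
ε = (∂Q_1/∂P_2)(P_2/Q_1) = -2.2000 × 14.8/580.36 ≈ -0.056.
%ΔQ_1 ≈ ε × %ΔP_2 = -0.056 × (5.9%) = -0.3%.

-0.3%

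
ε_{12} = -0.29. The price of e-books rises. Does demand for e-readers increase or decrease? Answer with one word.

ε < 0 and the price of e-books rises, so the quantity of e-readers moves in the opposite direction: it decreases.

decrease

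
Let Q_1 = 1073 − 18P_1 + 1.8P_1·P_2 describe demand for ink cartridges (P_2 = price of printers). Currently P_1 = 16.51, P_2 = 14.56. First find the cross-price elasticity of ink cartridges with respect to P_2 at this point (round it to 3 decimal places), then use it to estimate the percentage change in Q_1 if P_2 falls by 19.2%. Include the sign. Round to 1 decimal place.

At P_1 = 16.51, P_2 = 14.56: Q_1 = 1208.514.
∂Q_1/∂P_2 = 1.8P_1 = 29.7180.
ε = (∂Q_1/∂P_2)(P_2/Q_1) = 29.7180 × 14.56/1208.514 ≈ 0.358.
%ΔQ_1 ≈ ε × %ΔP_2 = 0.358 × (-19.2%) = -6.9%.

-6.9%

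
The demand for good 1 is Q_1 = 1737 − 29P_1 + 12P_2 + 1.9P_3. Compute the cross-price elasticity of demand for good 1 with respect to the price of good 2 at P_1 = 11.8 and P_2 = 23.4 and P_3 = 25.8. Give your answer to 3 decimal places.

0.163

At P_1 = 11.8 and P_2 = 23.4 and P_3 = 25.8: Q_1 = 1724.62.
∂Q_1/∂P_2 = 12.
ε = (∂Q_1/∂P_2)(P_2/Q_1) = 12 × (23.4/1724.62) ≈ 0.163.
Since ε > 0, good 1 and good 2 are substitutes.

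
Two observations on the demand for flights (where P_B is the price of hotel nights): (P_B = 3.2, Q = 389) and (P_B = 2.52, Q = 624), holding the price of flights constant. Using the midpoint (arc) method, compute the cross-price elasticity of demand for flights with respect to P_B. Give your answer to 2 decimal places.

-1.95

ΔQ_A = 624 − 389 = 235; ΔP_B = 2.52 − 3.2 = -0.68.
Midpoints: Q̄_A = 506.5, P̄_B = 2.86.
ε = (ΔQ_A/Q̄_A)/(ΔP_B/P̄_B) = (235/506.5)/(-0.68/2.86) ≈ -1.95.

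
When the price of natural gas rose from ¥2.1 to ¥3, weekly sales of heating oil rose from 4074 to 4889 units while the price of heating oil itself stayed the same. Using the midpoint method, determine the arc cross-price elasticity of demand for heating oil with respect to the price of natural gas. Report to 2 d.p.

ΔQ_A = 4889 − 4074 = 815; ΔP_B = 3 − 2.1 = 0.9.
Midpoints: Q̄_A = 4481.5, P̄_B = 2.55.
ε = (ΔQ_A/Q̄_A)/(ΔP_B/P̄_B) = (815/4481.5)/(0.9/2.55) ≈ 0.52.

0.52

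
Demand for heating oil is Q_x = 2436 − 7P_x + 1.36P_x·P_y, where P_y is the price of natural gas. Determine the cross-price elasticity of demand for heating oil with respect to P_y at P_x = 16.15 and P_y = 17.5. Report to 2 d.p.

0.14

At P_x = 16.15 and P_y = 17.5: Q_x = 2707.32.
∂Q_x/∂P_y = 1.36P_x = 1.36(16.15) = 21.9640.
ε = (∂Q_x/∂P_y)(P_y/Q_x) = 21.9640 × (17.5/2707.32) ≈ 0.14.
ε > 0: substitutes.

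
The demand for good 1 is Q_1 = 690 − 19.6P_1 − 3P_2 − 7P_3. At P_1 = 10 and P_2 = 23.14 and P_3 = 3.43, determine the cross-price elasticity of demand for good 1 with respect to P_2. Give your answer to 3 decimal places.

At P_1 = 10 and P_2 = 23.14 and P_3 = 3.43: Q_1 = 400.57.
∂Q_1/∂P_2 = -3.
ε = (∂Q_1/∂P_2)(P_2/Q_1) = -3 × (23.14/400.57) ≈ -0.173.

-0.173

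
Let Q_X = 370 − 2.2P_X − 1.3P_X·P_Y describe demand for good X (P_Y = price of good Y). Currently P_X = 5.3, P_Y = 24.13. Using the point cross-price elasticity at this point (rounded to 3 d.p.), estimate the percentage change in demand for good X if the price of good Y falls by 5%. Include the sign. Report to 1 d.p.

4.3%

At P_X = 5.3, P_Y = 24.13: Q_X = 192.084.
∂Q_X/∂P_Y = -1.3P_X = -6.8900.
ε = (∂Q_X/∂P_Y)(P_Y/Q_X) = -6.8900 × 24.13/192.084 ≈ -0.866.
%ΔQ_X ≈ ε × %ΔP_Y = -0.866 × (-5%) = 4.3%.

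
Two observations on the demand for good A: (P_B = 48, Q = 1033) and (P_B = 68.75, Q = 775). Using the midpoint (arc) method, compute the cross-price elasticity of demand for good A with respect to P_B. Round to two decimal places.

-0.80

ΔQ_A = 775 − 1033 = -258; ΔP_B = 68.75 − 48 = 20.75.
Midpoints: Q̄_A = 904.0, P̄_B = 58.38.
ε = (ΔQ_A/Q̄_A)/(ΔP_B/P̄_B) = (-258/904.0)/(20.75/58.38) ≈ -0.80.
ε < 0: good A and good B are complements.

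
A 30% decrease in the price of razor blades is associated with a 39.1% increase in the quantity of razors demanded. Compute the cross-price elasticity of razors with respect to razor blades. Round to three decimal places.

ε = (%ΔQ of razors) / (%ΔP of razor blades) = (39.1%) / (-30%) ≈ -1.303.

-1.303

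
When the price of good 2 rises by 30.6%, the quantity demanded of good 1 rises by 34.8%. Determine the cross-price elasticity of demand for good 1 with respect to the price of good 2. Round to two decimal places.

1.14

ε = (%ΔQ of good 1) / (%ΔP of good 2) = (34.8%) / (30.6%) ≈ 1.14.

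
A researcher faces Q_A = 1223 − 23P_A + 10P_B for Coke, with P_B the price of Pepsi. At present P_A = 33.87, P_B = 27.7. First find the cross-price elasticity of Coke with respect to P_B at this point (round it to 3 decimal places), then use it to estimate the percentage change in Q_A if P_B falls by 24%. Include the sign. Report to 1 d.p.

At P_A = 33.87, P_B = 27.7: Q_A = 720.99.
∂Q_A/∂P_B = 10.
ε = (∂Q_A/∂P_B)(P_B/Q_A) = 10.0000 × 27.7/720.99 ≈ 0.384.
%ΔQ_A ≈ ε × %ΔP_B = 0.384 × (-24%) = -9.2%.

-9.2%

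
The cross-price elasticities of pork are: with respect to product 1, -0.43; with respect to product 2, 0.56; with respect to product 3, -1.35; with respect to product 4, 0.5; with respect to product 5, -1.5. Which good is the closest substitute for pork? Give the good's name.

Substitutes have ε > 0. Among the positive values, 0.56 (product 2) is largest.

product 2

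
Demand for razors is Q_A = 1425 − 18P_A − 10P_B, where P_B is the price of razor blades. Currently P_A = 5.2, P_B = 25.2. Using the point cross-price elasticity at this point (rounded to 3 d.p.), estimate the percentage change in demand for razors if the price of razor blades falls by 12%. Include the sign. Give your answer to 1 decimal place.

At P_A = 5.2, P_B = 25.2: Q_A = 1079.4.
∂Q_A/∂P_B = -10.
ε = (∂Q_A/∂P_B)(P_B/Q_A) = -10.0000 × 25.2/1079.4 ≈ -0.233.
%ΔQ_A ≈ ε × %ΔP_B = -0.233 × (-12%) = 2.8%.

2.8%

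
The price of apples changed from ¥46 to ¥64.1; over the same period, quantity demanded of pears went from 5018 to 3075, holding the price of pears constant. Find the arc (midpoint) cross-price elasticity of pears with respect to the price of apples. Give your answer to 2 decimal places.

-1.46

ΔQ_A = 3075 − 5018 = -1943; ΔP_B = 64.1 − 46 = 18.1.
Midpoints: Q̄_A = 4046.5, P̄_B = 55.05.
ε = (ΔQ_A/Q̄_A)/(ΔP_B/P̄_B) = (-1943/4046.5)/(18.1/55.05) ≈ -1.46.
ε < 0: pears and apples are complements.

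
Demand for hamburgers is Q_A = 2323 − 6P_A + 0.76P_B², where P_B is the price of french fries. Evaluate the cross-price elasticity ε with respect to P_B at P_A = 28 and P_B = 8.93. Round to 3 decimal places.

At P_A = 28 and P_B = 8.93: Q_A = 2215.606.
∂Q_A/∂P_B = 1.52P_B = 1.52(8.93) = 13.5736.
ε = (∂Q_A/∂P_B)(P_B/Q_A) = 13.5736 × (8.93/2215.606) ≈ 0.055.

0.055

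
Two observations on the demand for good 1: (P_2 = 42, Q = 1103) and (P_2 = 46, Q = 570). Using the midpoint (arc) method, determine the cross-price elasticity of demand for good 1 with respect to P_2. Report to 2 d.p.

-7.01

ΔQ_1 = 570 − 1103 = -533; ΔP_2 = 46 − 42 = 4.
Midpoints: Q̄_1 = 836.5, P̄_2 = 44.00.
ε = (ΔQ_1/Q̄_1)/(ΔP_2/P̄_2) = (-533/836.5)/(4/44.00) ≈ -7.01.
ε < 0: good 1 and good 2 are complements.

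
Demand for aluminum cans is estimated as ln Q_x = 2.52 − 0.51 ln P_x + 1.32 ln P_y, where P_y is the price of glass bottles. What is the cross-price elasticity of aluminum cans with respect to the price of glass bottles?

1.32

In a log-linear (constant-elasticity) demand function, the coefficient on ln P_y is the cross-price elasticity.
ε = 1.32. Positive, so aluminum cans and glass bottles are substitutes.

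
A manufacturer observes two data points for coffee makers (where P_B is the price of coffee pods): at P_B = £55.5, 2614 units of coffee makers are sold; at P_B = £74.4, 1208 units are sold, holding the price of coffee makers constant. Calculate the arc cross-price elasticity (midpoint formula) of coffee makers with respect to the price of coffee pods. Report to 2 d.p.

-2.53

ΔQ_A = 1208 − 2614 = -1406; ΔP_B = 74.4 − 55.5 = 18.9.
Midpoints: Q̄_A = 1911.0, P̄_B = 64.95.
ε = (ΔQ_A/Q̄_A)/(ΔP_B/P̄_B) = (-1406/1911.0)/(18.9/64.95) ≈ -2.53.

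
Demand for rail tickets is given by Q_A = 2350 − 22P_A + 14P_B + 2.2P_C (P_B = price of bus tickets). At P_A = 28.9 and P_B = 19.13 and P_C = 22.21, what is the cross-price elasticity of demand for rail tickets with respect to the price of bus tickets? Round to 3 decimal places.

At P_A = 28.9 and P_B = 19.13 and P_C = 22.21: Q_A = 2030.882.
∂Q_A/∂P_B = 14.
ε = (∂Q_A/∂P_B)(P_B/Q_A) = 14 × (19.13/2030.882) ≈ 0.132.

0.132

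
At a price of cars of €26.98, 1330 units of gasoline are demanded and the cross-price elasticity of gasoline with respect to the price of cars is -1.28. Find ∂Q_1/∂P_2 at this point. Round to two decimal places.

-63.10

ε = (∂Q_1/∂P_2)·(P_2/Q_1) ⇒ ∂Q_1/∂P_2 = ε·Q_1/P_2 = -1.28 × 1330/26.98 ≈ -63.10.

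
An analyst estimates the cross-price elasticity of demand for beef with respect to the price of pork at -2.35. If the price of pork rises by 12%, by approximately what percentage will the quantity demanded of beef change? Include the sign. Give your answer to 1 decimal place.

-28.2%

%ΔQ ≈ ε × %ΔP of pork = -2.35 × (12%) = -28.2%.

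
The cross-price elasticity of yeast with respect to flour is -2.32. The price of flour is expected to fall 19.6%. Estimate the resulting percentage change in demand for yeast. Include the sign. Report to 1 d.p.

45.5%

%ΔQ ≈ ε × %ΔP of flour = -2.32 × (-19.6%) = 45.5%.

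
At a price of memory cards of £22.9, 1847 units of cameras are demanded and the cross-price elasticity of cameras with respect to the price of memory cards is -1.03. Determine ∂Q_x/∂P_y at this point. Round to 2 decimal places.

-83.07

ε = (∂Q_x/∂P_y)·(P_y/Q_x) ⇒ ∂Q_x/∂P_y = ε·Q_x/P_y = -1.03 × 1847/22.9 ≈ -83.07.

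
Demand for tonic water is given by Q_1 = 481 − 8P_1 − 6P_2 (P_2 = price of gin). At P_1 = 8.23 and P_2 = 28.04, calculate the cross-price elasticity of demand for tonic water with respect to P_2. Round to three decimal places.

-0.681

At P_1 = 8.23 and P_2 = 28.04: Q_1 = 246.92.
∂Q_1/∂P_2 = -6.
ε = (∂Q_1/∂P_2)(P_2/Q_1) = -6 × (28.04/246.92) ≈ -0.681.
Since ε < 0, tonic water and gin are complements.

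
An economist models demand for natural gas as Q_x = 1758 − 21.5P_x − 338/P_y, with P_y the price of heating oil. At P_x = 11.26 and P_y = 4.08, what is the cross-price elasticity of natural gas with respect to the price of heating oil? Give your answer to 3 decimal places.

0.058

At P_x = 11.26 and P_y = 4.08: Q_x = 1433.067.
∂Q_x/∂P_y = 338/P_y² = 20.3047.
ε = (∂Q_x/∂P_y)(P_y/Q_x) = 20.3047 × (4.08/1433.067) ≈ 0.058.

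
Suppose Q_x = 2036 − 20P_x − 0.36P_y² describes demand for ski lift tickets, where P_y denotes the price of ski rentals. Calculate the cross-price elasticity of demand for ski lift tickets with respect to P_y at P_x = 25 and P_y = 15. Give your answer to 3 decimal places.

-0.111

At P_x = 25 and P_y = 15: Q_x = 1455.
∂Q_x/∂P_y = -0.72P_y = -0.72(15) = -10.8000.
ε = (∂Q_x/∂P_y)(P_y/Q_x) = -10.8000 × (15/1455) ≈ -0.111.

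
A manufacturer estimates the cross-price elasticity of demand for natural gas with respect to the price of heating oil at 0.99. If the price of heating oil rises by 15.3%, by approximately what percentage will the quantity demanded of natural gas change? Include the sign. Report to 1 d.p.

%ΔQ ≈ ε × %ΔP of heating oil = 0.99 × (15.3%) = 15.1%.

15.1%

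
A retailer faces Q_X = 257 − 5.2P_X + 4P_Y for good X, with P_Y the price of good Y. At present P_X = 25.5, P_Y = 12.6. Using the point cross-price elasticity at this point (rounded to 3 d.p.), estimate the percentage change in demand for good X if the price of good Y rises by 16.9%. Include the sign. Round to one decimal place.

4.9%

At P_X = 25.5, P_Y = 12.6: Q_X = 174.8.
∂Q_X/∂P_Y = 4.
ε = (∂Q_X/∂P_Y)(P_Y/Q_X) = 4.0000 × 12.6/174.8 ≈ 0.288.
%ΔQ_X ≈ ε × %ΔP_Y = 0.288 × (16.9%) = 4.9%.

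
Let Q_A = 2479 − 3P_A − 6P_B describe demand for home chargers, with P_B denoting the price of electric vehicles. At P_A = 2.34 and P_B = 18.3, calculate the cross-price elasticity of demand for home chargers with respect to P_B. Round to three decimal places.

At P_A = 2.34 and P_B = 18.3: Q_A = 2362.18.
∂Q_A/∂P_B = -6.
ε = (∂Q_A/∂P_B)(P_B/Q_A) = -6 × (18.3/2362.18) ≈ -0.046.

-0.046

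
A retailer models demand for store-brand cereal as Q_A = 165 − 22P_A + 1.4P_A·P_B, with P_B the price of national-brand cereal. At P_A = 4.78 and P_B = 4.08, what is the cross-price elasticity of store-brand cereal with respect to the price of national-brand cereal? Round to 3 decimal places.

0.313

At P_A = 4.78 and P_B = 4.08: Q_A = 87.143.
∂Q_A/∂P_B = 1.4P_A = 1.4(4.78) = 6.6920.
ε = (∂Q_A/∂P_B)(P_B/Q_A) = 6.6920 × (4.08/87.143) ≈ 0.313.
ε > 0: substitutes.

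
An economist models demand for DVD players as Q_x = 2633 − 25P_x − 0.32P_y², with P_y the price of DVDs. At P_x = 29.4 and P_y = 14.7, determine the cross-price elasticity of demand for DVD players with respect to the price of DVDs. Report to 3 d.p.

At P_x = 29.4 and P_y = 14.7: Q_x = 1828.851.
∂Q_x/∂P_y = -0.64P_y = -0.64(14.7) = -9.4080.
ε = (∂Q_x/∂P_y)(P_y/Q_x) = -9.4080 × (14.7/1828.851) ≈ -0.076.
ε < 0: complements.

-0.076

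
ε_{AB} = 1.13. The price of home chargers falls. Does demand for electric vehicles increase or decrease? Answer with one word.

decrease

ε > 0 and the price of home chargers falls, so the quantity of electric vehicles moves in the same direction: it decreases.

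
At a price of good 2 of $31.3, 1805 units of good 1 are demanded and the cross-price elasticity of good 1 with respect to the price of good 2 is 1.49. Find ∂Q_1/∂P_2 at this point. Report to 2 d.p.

85.92

ε = (∂Q_1/∂P_2)·(P_2/Q_1) ⇒ ∂Q_1/∂P_2 = ε·Q_1/P_2 = 1.49 × 1805/31.3 ≈ 85.92.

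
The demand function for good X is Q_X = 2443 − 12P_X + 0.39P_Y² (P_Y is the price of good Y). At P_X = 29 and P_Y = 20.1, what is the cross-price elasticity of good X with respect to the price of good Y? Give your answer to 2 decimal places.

At P_X = 29 and P_Y = 20.1: Q_X = 2252.564.
∂Q_X/∂P_Y = 0.78P_Y = 0.78(20.1) = 15.6780.
ε = (∂Q_X/∂P_Y)(P_Y/Q_X) = 15.6780 × (20.1/2252.564) ≈ 0.14.

0.14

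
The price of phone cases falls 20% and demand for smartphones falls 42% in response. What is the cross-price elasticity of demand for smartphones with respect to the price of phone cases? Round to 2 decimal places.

ε = (%ΔQ of smartphones) / (%ΔP of phone cases) = (-42%) / (-20%) ≈ 2.10.

2.10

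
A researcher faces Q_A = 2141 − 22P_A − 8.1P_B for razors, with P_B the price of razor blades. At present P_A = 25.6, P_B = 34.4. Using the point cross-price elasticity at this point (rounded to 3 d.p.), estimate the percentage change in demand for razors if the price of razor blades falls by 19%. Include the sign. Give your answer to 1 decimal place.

4.1%

At P_A = 25.6, P_B = 34.4: Q_A = 1299.16.
∂Q_A/∂P_B = -8.1.
ε = (∂Q_A/∂P_B)(P_B/Q_A) = -8.1000 × 34.4/1299.16 ≈ -0.214.
%ΔQ_A ≈ ε × %ΔP_B = -0.214 × (-19%) = 4.1%.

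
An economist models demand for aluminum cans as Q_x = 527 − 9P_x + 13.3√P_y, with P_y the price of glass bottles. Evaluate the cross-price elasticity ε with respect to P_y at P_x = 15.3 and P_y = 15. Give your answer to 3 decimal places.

At P_x = 15.3 and P_y = 15: Q_x = 440.811.
∂Q_x/∂P_y = 13.3/(2√P_y) = 13.3/(2√15) = 1.7170.
ε = (∂Q_x/∂P_y)(P_y/Q_x) = 1.7170 × (15/440.811) ≈ 0.058.
ε > 0: substitutes.

0.058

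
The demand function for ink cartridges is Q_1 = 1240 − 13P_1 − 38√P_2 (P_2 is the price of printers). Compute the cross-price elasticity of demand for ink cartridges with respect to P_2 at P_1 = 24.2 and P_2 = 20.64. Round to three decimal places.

-0.115

At P_1 = 24.2 and P_2 = 20.64: Q_1 = 752.761.
∂Q_1/∂P_2 = -38/(2√P_2) = -38/(2√20.64) = -4.1821.
ε = (∂Q_1/∂P_2)(P_2/Q_1) = -4.1821 × (20.64/752.761) ≈ -0.115.
ε < 0: complements.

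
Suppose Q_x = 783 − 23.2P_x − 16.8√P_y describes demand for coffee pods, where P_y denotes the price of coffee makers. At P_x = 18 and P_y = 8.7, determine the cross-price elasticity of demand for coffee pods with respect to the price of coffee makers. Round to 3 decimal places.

-0.078

At P_x = 18 and P_y = 8.7: Q_x = 315.847.
∂Q_x/∂P_y = -16.8/(2√P_y) = -16.8/(2√8.7) = -2.8479.
ε = (∂Q_x/∂P_y)(P_y/Q_x) = -2.8479 × (8.7/315.847) ≈ -0.078.
ε < 0: complements.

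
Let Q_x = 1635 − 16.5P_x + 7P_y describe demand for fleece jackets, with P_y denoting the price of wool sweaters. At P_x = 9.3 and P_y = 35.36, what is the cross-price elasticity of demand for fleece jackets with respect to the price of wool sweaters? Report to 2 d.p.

0.14

At P_x = 9.3 and P_y = 35.36: Q_x = 1729.07.
∂Q_x/∂P_y = 7.
ε = (∂Q_x/∂P_y)(P_y/Q_x) = 7 × (35.36/1729.07) ≈ 0.14.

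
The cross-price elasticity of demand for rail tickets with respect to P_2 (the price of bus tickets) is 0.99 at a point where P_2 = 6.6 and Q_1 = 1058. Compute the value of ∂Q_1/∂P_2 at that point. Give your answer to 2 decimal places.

ε = (∂Q_1/∂P_2)·(P_2/Q_1) ⇒ ∂Q_1/∂P_2 = ε·Q_1/P_2 = 0.99 × 1058/6.6 ≈ 158.70.

158.70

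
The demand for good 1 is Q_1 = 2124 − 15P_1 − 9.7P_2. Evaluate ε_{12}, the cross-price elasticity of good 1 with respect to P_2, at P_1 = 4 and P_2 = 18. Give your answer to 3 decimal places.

-0.092

At P_1 = 4 and P_2 = 18: Q_1 = 1889.4.
∂Q_1/∂P_2 = -9.7.
ε = (∂Q_1/∂P_2)(P_2/Q_1) = -9.7 × (18/1889.4) ≈ -0.092.
Since ε < 0, good 1 and good 2 are complements.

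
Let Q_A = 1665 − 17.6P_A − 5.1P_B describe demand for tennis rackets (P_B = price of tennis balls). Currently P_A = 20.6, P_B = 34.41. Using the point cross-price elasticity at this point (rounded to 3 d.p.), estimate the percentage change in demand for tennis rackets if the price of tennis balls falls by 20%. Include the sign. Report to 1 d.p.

At P_A = 20.6, P_B = 34.41: Q_A = 1126.949.
∂Q_A/∂P_B = -5.1.
ε = (∂Q_A/∂P_B)(P_B/Q_A) = -5.1000 × 34.41/1126.949 ≈ -0.156.
%ΔQ_A ≈ ε × %ΔP_B = -0.156 × (-20%) = 3.1%.

3.1%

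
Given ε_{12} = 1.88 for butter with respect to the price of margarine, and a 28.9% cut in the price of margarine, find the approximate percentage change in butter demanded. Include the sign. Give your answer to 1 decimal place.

-54.3%

%ΔQ ≈ ε × %ΔP of margarine = 1.88 × (-28.9%) = -54.3%.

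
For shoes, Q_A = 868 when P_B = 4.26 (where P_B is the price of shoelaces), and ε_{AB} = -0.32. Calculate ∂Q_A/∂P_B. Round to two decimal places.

ε = (∂Q_A/∂P_B)·(P_B/Q_A) ⇒ ∂Q_A/∂P_B = ε·Q_A/P_B = -0.32 × 868/4.26 ≈ -65.20.

-65.20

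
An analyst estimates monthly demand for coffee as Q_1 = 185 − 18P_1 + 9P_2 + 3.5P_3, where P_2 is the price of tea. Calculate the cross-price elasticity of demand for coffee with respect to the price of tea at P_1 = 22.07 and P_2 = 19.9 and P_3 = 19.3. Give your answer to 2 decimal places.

5.21

At P_1 = 22.07 and P_2 = 19.9 and P_3 = 19.3: Q_1 = 34.39.
∂Q_1/∂P_2 = 9.
ε = (∂Q_1/∂P_2)(P_2/Q_1) = 9 × (19.9/34.39) ≈ 5.21.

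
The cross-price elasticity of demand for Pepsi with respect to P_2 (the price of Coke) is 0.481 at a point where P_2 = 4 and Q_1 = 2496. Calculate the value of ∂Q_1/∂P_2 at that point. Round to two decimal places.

300.14

ε = (∂Q_1/∂P_2)·(P_2/Q_1) ⇒ ∂Q_1/∂P_2 = ε·Q_1/P_2 = 0.481 × 2496/4 ≈ 300.14.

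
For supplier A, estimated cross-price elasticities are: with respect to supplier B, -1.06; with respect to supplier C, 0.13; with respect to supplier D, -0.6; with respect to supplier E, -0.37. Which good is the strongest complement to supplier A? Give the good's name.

supplier B

Complements have ε < 0. The most negative value is -1.06 (supplier B).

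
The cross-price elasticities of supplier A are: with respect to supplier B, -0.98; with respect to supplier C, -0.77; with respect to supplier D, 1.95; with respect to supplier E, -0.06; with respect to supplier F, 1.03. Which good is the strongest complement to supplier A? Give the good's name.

Complements have ε < 0. The most negative value is -0.98 (supplier B).

supplier B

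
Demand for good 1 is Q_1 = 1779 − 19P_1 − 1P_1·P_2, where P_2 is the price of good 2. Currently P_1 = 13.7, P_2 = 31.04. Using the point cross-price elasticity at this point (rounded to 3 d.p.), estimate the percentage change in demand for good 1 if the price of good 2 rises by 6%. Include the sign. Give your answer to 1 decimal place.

At P_1 = 13.7, P_2 = 31.04: Q_1 = 1093.452.
∂Q_1/∂P_2 = -1P_1 = -13.7000.
ε = (∂Q_1/∂P_2)(P_2/Q_1) = -13.7000 × 31.04/1093.452 ≈ -0.389.
%ΔQ_1 ≈ ε × %ΔP_2 = -0.389 × (6%) = -2.3%.

-2.3%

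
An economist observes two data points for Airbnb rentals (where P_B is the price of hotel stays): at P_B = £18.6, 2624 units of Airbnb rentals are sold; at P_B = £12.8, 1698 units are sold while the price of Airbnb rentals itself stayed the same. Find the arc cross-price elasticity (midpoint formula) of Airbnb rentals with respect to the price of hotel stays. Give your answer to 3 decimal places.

1.160

ΔQ_A = 1698 − 2624 = -926; ΔP_B = 12.8 − 18.6 = -5.8.
Midpoints: Q̄_A = 2161.0, P̄_B = 15.70.
ε = (ΔQ_A/Q̄_A)/(ΔP_B/P̄_B) = (-926/2161.0)/(-5.8/15.70) ≈ 1.160.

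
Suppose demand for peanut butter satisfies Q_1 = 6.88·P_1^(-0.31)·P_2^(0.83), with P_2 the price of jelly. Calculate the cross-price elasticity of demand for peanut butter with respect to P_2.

In a log-linear (constant-elasticity) demand function, the coefficient on the exponent of P_2 is the cross-price elasticity.
ε = 0.83. Positive, so peanut butter and jelly are substitutes.

0.83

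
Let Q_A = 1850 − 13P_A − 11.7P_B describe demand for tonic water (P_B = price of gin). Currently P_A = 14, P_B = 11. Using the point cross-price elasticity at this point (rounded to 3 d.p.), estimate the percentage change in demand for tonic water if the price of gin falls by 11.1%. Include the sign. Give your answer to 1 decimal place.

At P_A = 14, P_B = 11: Q_A = 1539.3.
∂Q_A/∂P_B = -11.7.
ε = (∂Q_A/∂P_B)(P_B/Q_A) = -11.7000 × 11/1539.3 ≈ -0.084.
%ΔQ_A ≈ ε × %ΔP_B = -0.084 × (-11.1%) = 0.9%.

0.9%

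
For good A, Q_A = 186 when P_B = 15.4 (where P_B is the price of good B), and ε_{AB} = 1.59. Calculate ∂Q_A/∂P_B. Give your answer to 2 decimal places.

19.20

ε = (∂Q_A/∂P_B)·(P_B/Q_A) ⇒ ∂Q_A/∂P_B = ε·Q_A/P_B = 1.59 × 186/15.4 ≈ 19.20.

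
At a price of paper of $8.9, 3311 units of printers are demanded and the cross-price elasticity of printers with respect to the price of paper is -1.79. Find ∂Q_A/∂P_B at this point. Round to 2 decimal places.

ε = (∂Q_A/∂P_B)·(P_B/Q_A) ⇒ ∂Q_A/∂P_B = ε·Q_A/P_B = -1.79 × 3311/8.9 ≈ -665.92.

-665.92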